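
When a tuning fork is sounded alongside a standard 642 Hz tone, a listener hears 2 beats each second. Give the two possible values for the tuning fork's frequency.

640 Hz or 644 Hz

|f − 642| = 2, so f = 642 ± 2.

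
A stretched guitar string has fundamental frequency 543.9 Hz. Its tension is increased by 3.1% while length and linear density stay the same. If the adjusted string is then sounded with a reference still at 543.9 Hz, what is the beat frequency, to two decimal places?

For a string, f ∝ √T, so the new frequency is 543.9·√1.031 = 552.2661 Hz.
f_beat = |552.2661 − 543.9| = 8.37 Hz.

8.37 Hz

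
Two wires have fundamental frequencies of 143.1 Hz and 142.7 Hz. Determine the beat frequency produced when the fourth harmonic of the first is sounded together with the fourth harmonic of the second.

1.6 Hz

Fourth harmonic of the first: 4·143.1 = 572.4 Hz.
Fourth harmonic of the second: 4·142.7 = 570.8 Hz.
f_beat = |572.4 − 570.8| = 1.6 Hz.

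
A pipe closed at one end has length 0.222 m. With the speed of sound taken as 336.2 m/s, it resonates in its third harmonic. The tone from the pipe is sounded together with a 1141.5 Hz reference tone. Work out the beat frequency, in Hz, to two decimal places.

Closed pipe (odd harmonics): f_n = n·v/(4L) = 3·336.2/(4·0.222) = 1135.8108 Hz.
f_beat = |1135.8108 − 1141.5| = 5.69 Hz.

5.69 Hz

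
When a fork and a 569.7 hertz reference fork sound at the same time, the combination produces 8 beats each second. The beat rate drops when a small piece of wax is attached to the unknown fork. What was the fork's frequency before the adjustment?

577.7 Hz

|f − 569.7| = 8, so the fork was at either 561.7 Hz or 577.7 Hz.
Loading a fork with wax lowers its frequency; the adjustment lowers the fork's frequency.
The beat rate fell, so the adjustment moved the fork toward 569.7 Hz — it must have started above the reference.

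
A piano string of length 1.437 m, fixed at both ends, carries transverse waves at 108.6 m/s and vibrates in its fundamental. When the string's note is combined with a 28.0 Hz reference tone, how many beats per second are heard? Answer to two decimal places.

9.79 Hz

For a string fixed at both ends, f_n = n·v/(2L) = 1·108.6/(2·1.437) = 37.7871 Hz.
f_beat = |37.7871 − 28.0| = 9.79 Hz.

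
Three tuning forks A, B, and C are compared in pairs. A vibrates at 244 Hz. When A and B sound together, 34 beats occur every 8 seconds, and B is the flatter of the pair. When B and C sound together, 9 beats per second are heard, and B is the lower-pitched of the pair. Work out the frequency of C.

248.75 Hz

A–B: Beat frequency = 34/8 = 4.25 Hz.
B is below A, so f_B = 244 − 4.25 = 239.75 Hz.
C is above B, so f_C = 239.75 + 9 = 248.75 Hz.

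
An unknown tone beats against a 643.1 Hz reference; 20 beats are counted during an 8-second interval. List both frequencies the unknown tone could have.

Beat frequency = 20/8 = 2.5 Hz.
|f − 643.1| = 2.5, so f = 643.1 ± 2.5.

640.6 Hz or 645.6 Hz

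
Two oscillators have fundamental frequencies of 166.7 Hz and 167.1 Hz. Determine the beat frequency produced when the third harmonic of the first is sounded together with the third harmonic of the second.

Third harmonic of the first: 3·166.7 = 500.1 Hz.
Third harmonic of the second: 3·167.1 = 501.3 Hz.
f_beat = |500.1 − 501.3| = 1.2 Hz.

1.2 Hz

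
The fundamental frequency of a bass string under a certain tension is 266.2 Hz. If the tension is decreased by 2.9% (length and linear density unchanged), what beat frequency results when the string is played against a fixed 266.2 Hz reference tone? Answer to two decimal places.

For a string, f ∝ √T, so the new frequency is 266.2·√0.971 = 262.3117 Hz.
f_beat = |262.3117 − 266.2| = 3.89 Hz.

3.89 Hz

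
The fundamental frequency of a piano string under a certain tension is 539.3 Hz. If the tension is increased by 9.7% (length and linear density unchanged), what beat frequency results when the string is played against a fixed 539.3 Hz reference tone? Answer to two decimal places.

25.55 Hz

For a string, f ∝ √T, so the new frequency is 539.3·√1.097 = 564.8508 Hz.
f_beat = |564.8508 − 539.3| = 25.55 Hz.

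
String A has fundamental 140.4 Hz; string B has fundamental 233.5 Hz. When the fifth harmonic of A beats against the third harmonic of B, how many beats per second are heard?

Fifth harmonic of the first: 5·140.4 = 702.0 Hz.
Third harmonic of the second: 3·233.5 = 700.5 Hz.
f_beat = |702.0 − 700.5| = 1.5 Hz.

1.5 Hz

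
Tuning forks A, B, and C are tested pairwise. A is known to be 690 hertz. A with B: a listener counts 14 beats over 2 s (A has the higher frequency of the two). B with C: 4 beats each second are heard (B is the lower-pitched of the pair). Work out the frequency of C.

687 Hz

A–B: Beat frequency = 14/2 = 7 Hz.
B is below A, so f_B = 690 − 7 = 683 Hz.
C is above B, so f_C = 683 + 4 = 687 Hz.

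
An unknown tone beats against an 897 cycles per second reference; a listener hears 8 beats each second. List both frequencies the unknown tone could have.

|f − 897| = 8, so f = 897 ± 8.

889 Hz or 905 Hz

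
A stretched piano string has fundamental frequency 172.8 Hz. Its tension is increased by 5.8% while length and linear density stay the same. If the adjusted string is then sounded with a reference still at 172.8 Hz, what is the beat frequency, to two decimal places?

4.94 Hz

For a string, f ∝ √T, so the new frequency is 172.8·√1.058 = 177.7406 Hz.
f_beat = |177.7406 − 172.8| = 4.94 Hz.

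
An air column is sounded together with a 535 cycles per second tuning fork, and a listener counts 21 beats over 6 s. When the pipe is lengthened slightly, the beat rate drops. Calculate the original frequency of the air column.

Beat frequency = 21/6 = 3.5 Hz.
|f − 535| = 3.5, so the air column was at either 531.5 Hz or 538.5 Hz.
A longer pipe has a lower fundamental; the adjustment lowers the air column's frequency.
The beat rate fell, so the adjustment moved the air column toward 535 Hz — it must have started above the reference.

538.5 Hz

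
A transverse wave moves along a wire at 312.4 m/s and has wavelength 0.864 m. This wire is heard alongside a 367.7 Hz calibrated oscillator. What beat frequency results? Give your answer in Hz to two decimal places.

Source frequency f = v/λ = 312.4/0.864 = 361.5741 Hz.
f_beat = |361.5741 − 367.7| = 6.13 Hz.

6.13 Hz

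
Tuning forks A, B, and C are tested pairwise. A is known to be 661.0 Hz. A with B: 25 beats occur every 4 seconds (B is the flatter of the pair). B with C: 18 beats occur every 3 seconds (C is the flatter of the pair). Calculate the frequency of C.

648.75 Hz

A–B: Beat frequency = 25/4 = 6.25 Hz.
B is below A, so f_B = 661.0 − 6.25 = 654.75 Hz.
B–C: Beat frequency = 18/3 = 6 Hz.
C is below B, so f_C = 654.75 − 6 = 648.75 Hz.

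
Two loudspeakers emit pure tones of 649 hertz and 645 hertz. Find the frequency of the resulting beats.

4 Hz

Beats arise from superposition of two nearby frequencies; the beat rate is |f₁ − f₂|.
|649 − 645| = 4 Hz.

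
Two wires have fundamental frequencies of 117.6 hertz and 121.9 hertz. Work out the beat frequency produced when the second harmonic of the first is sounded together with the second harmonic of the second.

Second harmonic of the first: 2·117.6 = 235.2 Hz.
Second harmonic of the second: 2·121.9 = 243.8 Hz.
f_beat = |235.2 − 243.8| = 8.6 Hz.

8.6 Hz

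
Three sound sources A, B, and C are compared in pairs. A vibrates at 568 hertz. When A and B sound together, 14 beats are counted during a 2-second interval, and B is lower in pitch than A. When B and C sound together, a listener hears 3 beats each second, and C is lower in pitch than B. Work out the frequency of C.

558 Hz

A–B: Beat frequency = 14/2 = 7 Hz.
B is below A, so f_B = 568 − 7 = 561 Hz.
C is below B, so f_C = 561 − 3 = 558 Hz.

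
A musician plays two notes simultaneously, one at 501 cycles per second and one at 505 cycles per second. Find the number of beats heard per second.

4 Hz

Beats arise from superposition of two nearby frequencies; the beat rate is |f₁ − f₂|.
|501 − 505| = 4 Hz.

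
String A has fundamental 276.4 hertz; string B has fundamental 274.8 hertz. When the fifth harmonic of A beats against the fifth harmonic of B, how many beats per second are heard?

Fifth harmonic of the first: 5·276.4 = 1382.0 Hz.
Fifth harmonic of the second: 5·274.8 = 1374.0 Hz.
f_beat = |1382.0 − 1374.0| = 8.0 Hz.

8.0 Hz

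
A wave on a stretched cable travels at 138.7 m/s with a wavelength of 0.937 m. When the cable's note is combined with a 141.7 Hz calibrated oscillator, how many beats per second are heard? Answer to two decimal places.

Source frequency f = v/λ = 138.7/0.937 = 148.0256 Hz.
f_beat = |148.0256 − 141.7| = 6.33 Hz.

6.33 Hz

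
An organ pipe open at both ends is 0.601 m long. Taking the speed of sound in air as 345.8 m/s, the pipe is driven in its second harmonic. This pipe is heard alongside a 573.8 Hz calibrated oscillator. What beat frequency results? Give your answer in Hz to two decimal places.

Open pipe: f_n = n·v/(2L) = 2·345.8/(2·0.601) = 575.3744 Hz.
f_beat = |575.3744 − 573.8| = 1.57 Hz.

1.57 Hz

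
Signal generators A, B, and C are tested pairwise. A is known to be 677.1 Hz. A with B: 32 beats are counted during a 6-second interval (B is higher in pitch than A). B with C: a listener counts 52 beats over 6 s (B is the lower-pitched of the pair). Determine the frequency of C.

691.1 Hz

A–B: Beat frequency = 32/6 = 5.3333 Hz.
B is above A, so f_B = 677.1 + 5.3333 = 682.4333 Hz.
B–C: Beat frequency = 52/6 = 8.6667 Hz.
C is above B, so f_C = 682.4333 + 8.6667 = 691.1 Hz.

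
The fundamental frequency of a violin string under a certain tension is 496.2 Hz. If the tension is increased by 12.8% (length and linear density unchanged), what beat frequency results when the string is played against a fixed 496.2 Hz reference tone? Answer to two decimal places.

For a string, f ∝ √T, so the new frequency is 496.2·√1.128 = 527.0008 Hz.
f_beat = |527.0008 − 496.2| = 30.80 Hz.

30.80 Hz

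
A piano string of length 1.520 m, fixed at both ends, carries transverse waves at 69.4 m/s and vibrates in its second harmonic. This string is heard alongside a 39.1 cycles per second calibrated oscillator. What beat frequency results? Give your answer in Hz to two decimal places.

For a string fixed at both ends, f_n = n·v/(2L) = 2·69.4/(2·1.520) = 45.6579 Hz.
f_beat = |45.6579 − 39.1| = 6.56 Hz.

6.56 Hz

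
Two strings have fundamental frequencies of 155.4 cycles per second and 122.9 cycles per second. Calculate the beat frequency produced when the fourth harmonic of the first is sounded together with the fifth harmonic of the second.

7.1 Hz

Fourth harmonic of the first: 4·155.4 = 621.6 Hz.
Fifth harmonic of the second: 5·122.9 = 614.5 Hz.
f_beat = |621.6 − 614.5| = 7.1 Hz.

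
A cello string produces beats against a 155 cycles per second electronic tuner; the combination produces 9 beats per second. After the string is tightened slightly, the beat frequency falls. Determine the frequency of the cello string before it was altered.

|f − 155| = 9, so the cello string was at either 146 Hz or 164 Hz.
Increasing tension raises a string's frequency; the adjustment raises the cello string's frequency.
The beat rate fell, so the adjustment moved the cello string toward 155 Hz — it must have started below the reference.

146 Hz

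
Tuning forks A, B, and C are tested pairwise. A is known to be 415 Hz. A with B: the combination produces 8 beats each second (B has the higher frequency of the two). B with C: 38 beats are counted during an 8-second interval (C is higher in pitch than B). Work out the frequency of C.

B is above A, so f_B = 415 + 8 = 423 Hz.
B–C: Beat frequency = 38/8 = 4.75 Hz.
C is above B, so f_C = 423 + 4.75 = 427.75 Hz.

427.75 Hz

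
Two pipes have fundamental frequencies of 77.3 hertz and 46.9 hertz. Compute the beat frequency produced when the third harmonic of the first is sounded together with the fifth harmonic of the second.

2.6 Hz

Third harmonic of the first: 3·77.3 = 231.9 Hz.
Fifth harmonic of the second: 5·46.9 = 234.5 Hz.
f_beat = |231.9 − 234.5| = 2.6 Hz.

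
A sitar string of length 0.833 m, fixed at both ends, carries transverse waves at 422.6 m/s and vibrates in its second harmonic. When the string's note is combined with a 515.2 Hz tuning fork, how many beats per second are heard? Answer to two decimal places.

For a string fixed at both ends, f_n = n·v/(2L) = 2·422.6/(2·0.833) = 507.3229 Hz.
f_beat = |507.3229 − 515.2| = 7.88 Hz.

7.88 Hz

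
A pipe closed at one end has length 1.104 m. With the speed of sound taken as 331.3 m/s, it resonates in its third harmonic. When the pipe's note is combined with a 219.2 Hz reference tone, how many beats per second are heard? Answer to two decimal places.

5.87 Hz

Closed pipe (odd harmonics): f_n = n·v/(4L) = 3·331.3/(4·1.104) = 225.0679 Hz.
f_beat = |225.0679 − 219.2| = 5.87 Hz.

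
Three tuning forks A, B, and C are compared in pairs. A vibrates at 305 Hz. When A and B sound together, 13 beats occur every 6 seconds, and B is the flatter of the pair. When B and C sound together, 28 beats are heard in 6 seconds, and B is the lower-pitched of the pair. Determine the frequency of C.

307.5 Hz

A–B: Beat frequency = 13/6 = 2.1667 Hz.
B is below A, so f_B = 305 − 2.1667 = 302.8333 Hz.
B–C: Beat frequency = 28/6 = 4.6667 Hz.
C is above B, so f_C = 302.8333 + 4.6667 = 307.5 Hz.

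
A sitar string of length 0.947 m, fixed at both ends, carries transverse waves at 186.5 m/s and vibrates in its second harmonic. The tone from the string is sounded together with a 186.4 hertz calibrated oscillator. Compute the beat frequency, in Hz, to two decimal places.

For a string fixed at both ends, f_n = n·v/(2L) = 2·186.5/(2·0.947) = 196.9377 Hz.
f_beat = |196.9377 − 186.4| = 10.54 Hz.

10.54 Hz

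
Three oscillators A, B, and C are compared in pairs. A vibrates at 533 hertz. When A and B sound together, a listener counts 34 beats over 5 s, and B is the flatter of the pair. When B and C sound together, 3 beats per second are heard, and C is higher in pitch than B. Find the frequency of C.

A–B: Beat frequency = 34/5 = 6.8 Hz.
B is below A, so f_B = 533 − 6.8 = 526.2 Hz.
C is above B, so f_C = 526.2 + 3 = 529.2 Hz.

529.2 Hz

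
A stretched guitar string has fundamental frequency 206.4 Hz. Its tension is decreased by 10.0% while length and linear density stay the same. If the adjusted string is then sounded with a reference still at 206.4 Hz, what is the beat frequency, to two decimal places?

10.59 Hz

For a string, f ∝ √T, so the new frequency is 206.4·√0.900 = 195.8082 Hz.
f_beat = |195.8082 − 206.4| = 10.59 Hz.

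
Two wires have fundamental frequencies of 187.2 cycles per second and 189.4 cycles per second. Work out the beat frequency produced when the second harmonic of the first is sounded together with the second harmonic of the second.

Second harmonic of the first: 2·187.2 = 374.4 Hz.
Second harmonic of the second: 2·189.4 = 378.8 Hz.
f_beat = |374.4 − 378.8| = 4.4 Hz.

4.4 Hz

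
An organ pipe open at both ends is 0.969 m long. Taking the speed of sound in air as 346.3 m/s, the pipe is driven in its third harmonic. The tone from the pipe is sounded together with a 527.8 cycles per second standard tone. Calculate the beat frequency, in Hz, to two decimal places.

8.27 Hz

Open pipe: f_n = n·v/(2L) = 3·346.3/(2·0.969) = 536.0681 Hz.
f_beat = |536.0681 − 527.8| = 8.27 Hz.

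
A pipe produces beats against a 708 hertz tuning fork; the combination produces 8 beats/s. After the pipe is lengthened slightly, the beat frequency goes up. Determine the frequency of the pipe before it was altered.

700 Hz

|f − 708| = 8, so the pipe was at either 700 Hz or 716 Hz.
A longer pipe has a lower fundamental; the adjustment lowers the pipe's frequency.
The beat rate rose, so the adjustment moved the pipe further from 708 Hz — it was already below the reference.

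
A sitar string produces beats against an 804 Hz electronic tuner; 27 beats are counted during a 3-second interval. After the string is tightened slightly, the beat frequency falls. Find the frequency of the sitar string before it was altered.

Beat frequency = 27/3 = 9 Hz.
|f − 804| = 9, so the sitar string was at either 795 Hz or 813 Hz.
Increasing tension raises a string's frequency; the adjustment raises the sitar string's frequency.
The beat rate fell, so the adjustment moved the sitar string toward 804 Hz — it must have started below the reference.

795 Hz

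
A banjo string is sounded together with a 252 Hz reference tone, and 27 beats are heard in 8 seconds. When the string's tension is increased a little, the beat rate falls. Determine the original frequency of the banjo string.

248.625 Hz

Beat frequency = 27/8 = 3.375 Hz.
|f − 252| = 3.375, so the banjo string was at either 248.625 Hz or 255.375 Hz.
Higher tension means higher frequency; the adjustment raises the banjo string's frequency.
The beat rate fell, so the adjustment moved the banjo string toward 252 Hz — it must have started below the reference.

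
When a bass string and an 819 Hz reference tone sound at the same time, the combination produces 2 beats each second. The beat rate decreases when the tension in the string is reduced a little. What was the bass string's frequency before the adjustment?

821 Hz

|f − 819| = 2, so the bass string was at either 817 Hz or 821 Hz.
Lower tension means lower frequency; the adjustment lowers the bass string's frequency.
The beat rate fell, so the adjustment moved the bass string toward 819 Hz — it must have started above the reference.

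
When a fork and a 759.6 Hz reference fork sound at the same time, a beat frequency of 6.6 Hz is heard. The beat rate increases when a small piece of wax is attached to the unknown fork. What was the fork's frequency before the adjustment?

753 Hz

|f − 759.6| = 6.6, so the fork was at either 753 Hz or 766.2 Hz.
Loading a fork with wax lowers its frequency; the adjustment lowers the fork's frequency.
The beat rate rose, so the adjustment moved the fork further from 759.6 Hz — it was already below the reference.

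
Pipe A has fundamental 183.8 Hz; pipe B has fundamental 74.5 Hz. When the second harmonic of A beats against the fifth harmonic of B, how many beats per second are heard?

Second harmonic of the first: 2·183.8 = 367.6 Hz.
Fifth harmonic of the second: 5·74.5 = 372.5 Hz.
f_beat = |367.6 − 372.5| = 4.9 Hz.

4.9 Hz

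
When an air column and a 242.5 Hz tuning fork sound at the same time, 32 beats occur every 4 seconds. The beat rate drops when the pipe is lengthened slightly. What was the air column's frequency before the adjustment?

Beat frequency = 32/4 = 8 Hz.
|f − 242.5| = 8, so the air column was at either 234.5 Hz or 250.5 Hz.
A longer pipe has a lower fundamental; the adjustment lowers the air column's frequency.
The beat rate fell, so the adjustment moved the air column toward 242.5 Hz — it must have started above the reference.

250.5 Hz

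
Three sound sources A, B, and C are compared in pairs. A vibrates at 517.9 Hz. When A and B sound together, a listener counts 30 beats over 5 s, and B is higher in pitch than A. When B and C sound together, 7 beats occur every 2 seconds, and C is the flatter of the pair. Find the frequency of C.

520.4 Hz

A–B: Beat frequency = 30/5 = 6 Hz.
B is above A, so f_B = 517.9 + 6 = 523.9 Hz.
B–C: Beat frequency = 7/2 = 3.5 Hz.
C is below B, so f_C = 523.9 − 3.5 = 520.4 Hz.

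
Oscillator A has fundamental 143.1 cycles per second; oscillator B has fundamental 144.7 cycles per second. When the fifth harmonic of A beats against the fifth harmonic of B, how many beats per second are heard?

8.0 Hz

Fifth harmonic of the first: 5·143.1 = 715.5 Hz.
Fifth harmonic of the second: 5·144.7 = 723.5 Hz.
f_beat = |715.5 − 723.5| = 8.0 Hz.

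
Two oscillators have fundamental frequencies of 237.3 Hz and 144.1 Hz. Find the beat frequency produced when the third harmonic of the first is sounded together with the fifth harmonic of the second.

Third harmonic of the first: 3·237.3 = 711.9 Hz.
Fifth harmonic of the second: 5·144.1 = 720.5 Hz.
f_beat = |711.9 − 720.5| = 8.6 Hz.

8.6 Hz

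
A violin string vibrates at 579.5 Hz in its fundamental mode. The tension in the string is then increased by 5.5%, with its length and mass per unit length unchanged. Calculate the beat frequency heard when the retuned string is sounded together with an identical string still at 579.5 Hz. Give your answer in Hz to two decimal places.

15.72 Hz

For a string, f ∝ √T, so the new frequency is 579.5·√1.055 = 595.2230 Hz.
f_beat = |595.2230 − 579.5| = 15.72 Hz.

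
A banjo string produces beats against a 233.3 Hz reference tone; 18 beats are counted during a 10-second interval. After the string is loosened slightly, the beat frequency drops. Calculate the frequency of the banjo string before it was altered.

235.1 Hz

Beat frequency = 18/10 = 1.8 Hz.
|f − 233.3| = 1.8, so the banjo string was at either 231.5 Hz or 235.1 Hz.
Reducing tension lowers a string's frequency; the adjustment lowers the banjo string's frequency.
The beat rate fell, so the adjustment moved the banjo string toward 233.3 Hz — it must have started above the reference.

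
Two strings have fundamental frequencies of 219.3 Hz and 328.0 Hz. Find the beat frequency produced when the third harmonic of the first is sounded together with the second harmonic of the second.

Third harmonic of the first: 3·219.3 = 657.9 Hz.
Second harmonic of the second: 2·328.0 = 656.0 Hz.
f_beat = |657.9 − 656.0| = 1.9 Hz.

1.9 Hz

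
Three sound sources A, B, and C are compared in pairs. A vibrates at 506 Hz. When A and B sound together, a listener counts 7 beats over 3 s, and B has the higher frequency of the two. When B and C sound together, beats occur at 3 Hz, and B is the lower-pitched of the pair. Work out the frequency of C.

511.3333 Hz

A–B: Beat frequency = 7/3 = 2.3333 Hz.
B is above A, so f_B = 506 + 2.3333 = 508.3333 Hz.
C is above B, so f_C = 508.3333 + 3 = 511.3333 Hz.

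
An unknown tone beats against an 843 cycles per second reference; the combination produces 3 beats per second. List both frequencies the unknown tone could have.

840 Hz or 846 Hz

|f − 843| = 3, so f = 843 ± 3.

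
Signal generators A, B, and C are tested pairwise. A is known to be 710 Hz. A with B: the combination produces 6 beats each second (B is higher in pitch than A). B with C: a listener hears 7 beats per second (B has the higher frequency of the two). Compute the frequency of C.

B is above A, so f_B = 710 + 6 = 716 Hz.
C is below B, so f_C = 716 − 7 = 709 Hz.

709 Hz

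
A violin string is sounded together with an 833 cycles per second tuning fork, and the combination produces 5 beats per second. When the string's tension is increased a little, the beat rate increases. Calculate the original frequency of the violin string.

|f − 833| = 5, so the violin string was at either 828 Hz or 838 Hz.
Higher tension means higher frequency; the adjustment raises the violin string's frequency.
The beat rate rose, so the adjustment moved the violin string further from 833 Hz — it was already above the reference.

838 Hz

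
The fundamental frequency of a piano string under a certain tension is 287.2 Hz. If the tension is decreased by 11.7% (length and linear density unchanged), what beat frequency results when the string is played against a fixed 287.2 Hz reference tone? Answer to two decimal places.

For a string, f ∝ √T, so the new frequency is 287.2·√0.883 = 269.8763 Hz.
f_beat = |269.8763 − 287.2| = 17.32 Hz.

17.32 Hz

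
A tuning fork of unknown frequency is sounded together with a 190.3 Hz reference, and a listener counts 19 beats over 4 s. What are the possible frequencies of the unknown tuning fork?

185.55 Hz or 195.05 Hz

Beat frequency = 19/4 = 4.75 Hz.
|f − 190.3| = 4.75, so f = 190.3 ± 4.75.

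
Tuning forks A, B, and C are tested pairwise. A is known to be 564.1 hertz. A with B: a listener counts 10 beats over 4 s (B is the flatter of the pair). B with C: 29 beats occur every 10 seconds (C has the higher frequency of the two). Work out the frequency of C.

564.5 Hz

A–B: Beat frequency = 10/4 = 2.5 Hz.
B is below A, so f_B = 564.1 − 2.5 = 561.6 Hz.
B–C: Beat frequency = 29/10 = 2.9 Hz.
C is above B, so f_C = 561.6 + 2.9 = 564.5 Hz.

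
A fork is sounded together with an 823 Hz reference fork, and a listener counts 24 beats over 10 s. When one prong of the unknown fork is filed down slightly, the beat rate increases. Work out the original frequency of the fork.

Beat frequency = 24/10 = 2.4 Hz.
|f − 823| = 2.4, so the fork was at either 820.6 Hz or 825.4 Hz.
Filing a prong removes mass and raises the fork's frequency; the adjustment raises the fork's frequency.
The beat rate rose, so the adjustment moved the fork further from 823 Hz — it was already above the reference.

825.4 Hz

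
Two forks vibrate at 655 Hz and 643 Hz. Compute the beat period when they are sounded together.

f_beat = |655 − 643| = 12 Hz.
Beat period T = 1 / f_beat = 1 / 12 s.

0.083 s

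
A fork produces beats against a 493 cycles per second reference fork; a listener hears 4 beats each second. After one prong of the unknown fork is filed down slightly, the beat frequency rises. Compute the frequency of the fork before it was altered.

497 Hz

|f − 493| = 4, so the fork was at either 489 Hz or 497 Hz.
Filing a prong removes mass and raises the fork's frequency; the adjustment raises the fork's frequency.
The beat rate rose, so the adjustment moved the fork further from 493 Hz — it was already above the reference.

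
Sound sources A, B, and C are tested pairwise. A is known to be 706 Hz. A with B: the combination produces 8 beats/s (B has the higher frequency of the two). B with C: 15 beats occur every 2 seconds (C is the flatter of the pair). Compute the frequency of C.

B is above A, so f_B = 706 + 8 = 714 Hz.
B–C: Beat frequency = 15/2 = 7.5 Hz.
C is below B, so f_C = 714 − 7.5 = 706.5 Hz.

706.5 Hz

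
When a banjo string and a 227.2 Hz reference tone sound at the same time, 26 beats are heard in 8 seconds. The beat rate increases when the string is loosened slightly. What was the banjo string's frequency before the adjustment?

223.95 Hz

Beat frequency = 26/8 = 3.25 Hz.
|f − 227.2| = 3.25, so the banjo string was at either 223.95 Hz or 230.45 Hz.
Reducing tension lowers a string's frequency; the adjustment lowers the banjo string's frequency.
The beat rate rose, so the adjustment moved the banjo string further from 227.2 Hz — it was already below the reference.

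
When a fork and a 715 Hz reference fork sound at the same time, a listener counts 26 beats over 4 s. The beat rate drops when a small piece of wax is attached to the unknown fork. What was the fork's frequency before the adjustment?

Beat frequency = 26/4 = 6.5 Hz.
|f − 715| = 6.5, so the fork was at either 708.5 Hz or 721.5 Hz.
Loading a fork with wax lowers its frequency; the adjustment lowers the fork's frequency.
The beat rate fell, so the adjustment moved the fork toward 715 Hz — it must have started above the reference.

721.5 Hz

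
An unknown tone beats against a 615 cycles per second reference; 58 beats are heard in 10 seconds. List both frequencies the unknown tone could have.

609.2 Hz or 620.8 Hz

Beat frequency = 58/10 = 5.8 Hz.
|f − 615| = 5.8, so f = 615 ± 5.8.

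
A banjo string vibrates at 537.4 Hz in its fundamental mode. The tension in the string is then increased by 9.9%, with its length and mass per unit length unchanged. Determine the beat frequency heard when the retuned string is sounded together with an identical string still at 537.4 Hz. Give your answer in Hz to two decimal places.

25.97 Hz

For a string, f ∝ √T, so the new frequency is 537.4·√1.099 = 563.3736 Hz.
f_beat = |563.3736 − 537.4| = 25.97 Hz.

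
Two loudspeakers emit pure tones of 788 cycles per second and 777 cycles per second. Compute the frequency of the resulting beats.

f_beat = |f₁ − f₂|.
|788 − 777| = 11 Hz.

11 Hz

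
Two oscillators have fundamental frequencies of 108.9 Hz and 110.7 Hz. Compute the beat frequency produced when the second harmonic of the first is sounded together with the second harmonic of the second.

3.6 Hz

Second harmonic of the first: 2·108.9 = 217.8 Hz.
Second harmonic of the second: 2·110.7 = 221.4 Hz.
f_beat = |217.8 − 221.4| = 3.6 Hz.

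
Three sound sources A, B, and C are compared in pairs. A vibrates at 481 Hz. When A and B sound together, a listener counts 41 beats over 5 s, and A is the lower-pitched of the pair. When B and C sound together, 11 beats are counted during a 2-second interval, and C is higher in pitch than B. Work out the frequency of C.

494.7 Hz

A–B: Beat frequency = 41/5 = 8.2 Hz.
B is above A, so f_B = 481 + 8.2 = 489.2 Hz.
B–C: Beat frequency = 11/2 = 5.5 Hz.
C is above B, so f_C = 489.2 + 5.5 = 494.7 Hz.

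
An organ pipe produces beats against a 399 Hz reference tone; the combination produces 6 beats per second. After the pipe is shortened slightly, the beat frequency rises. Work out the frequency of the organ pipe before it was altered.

|f − 399| = 6, so the organ pipe was at either 393 Hz or 405 Hz.
A shorter pipe has a higher fundamental; the adjustment raises the organ pipe's frequency.
The beat rate rose, so the adjustment moved the organ pipe further from 399 Hz — it was already above the reference.

405 Hz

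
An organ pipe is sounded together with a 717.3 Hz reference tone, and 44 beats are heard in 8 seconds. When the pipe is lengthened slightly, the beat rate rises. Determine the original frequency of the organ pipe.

711.8 Hz

Beat frequency = 44/8 = 5.5 Hz.
|f − 717.3| = 5.5, so the organ pipe was at either 711.8 Hz or 722.8 Hz.
A longer pipe has a lower fundamental; the adjustment lowers the organ pipe's frequency.
The beat rate rose, so the adjustment moved the organ pipe further from 717.3 Hz — it was already below the reference.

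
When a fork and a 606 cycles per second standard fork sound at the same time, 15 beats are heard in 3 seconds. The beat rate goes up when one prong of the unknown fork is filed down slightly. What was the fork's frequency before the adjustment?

611 Hz

Beat frequency = 15/3 = 5 Hz.
|f − 606| = 5, so the fork was at either 601 Hz or 611 Hz.
Filing a prong removes mass and raises the fork's frequency; the adjustment raises the fork's frequency.
The beat rate rose, so the adjustment moved the fork further from 606 Hz — it was already above the reference.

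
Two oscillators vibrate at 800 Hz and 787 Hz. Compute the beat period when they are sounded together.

0.077 s

f_beat = |800 − 787| = 13 Hz.
Beat period T = 1 / f_beat = 1 / 13 s.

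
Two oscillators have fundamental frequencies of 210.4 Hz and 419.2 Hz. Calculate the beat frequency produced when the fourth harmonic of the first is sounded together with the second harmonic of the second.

Fourth harmonic of the first: 4·210.4 = 841.6 Hz.
Second harmonic of the second: 2·419.2 = 838.4 Hz.
f_beat = |841.6 − 838.4| = 3.2 Hz.

3.2 Hz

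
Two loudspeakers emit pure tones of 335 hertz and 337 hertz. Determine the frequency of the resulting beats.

2 Hz

The beat frequency equals the magnitude of the frequency difference.
|335 − 337| = 2 Hz.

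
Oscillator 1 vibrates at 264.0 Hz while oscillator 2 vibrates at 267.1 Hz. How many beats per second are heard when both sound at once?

f_beat = |f₁ − f₂|.
|264.0 − 267.1| = 3.1 Hz.

3.1 Hz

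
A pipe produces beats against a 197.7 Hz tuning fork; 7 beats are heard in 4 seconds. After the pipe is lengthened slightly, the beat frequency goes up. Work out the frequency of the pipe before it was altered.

Beat frequency = 7/4 = 1.75 Hz.
|f − 197.7| = 1.75, so the pipe was at either 195.95 Hz or 199.45 Hz.
A longer pipe has a lower fundamental; the adjustment lowers the pipe's frequency.
The beat rate rose, so the adjustment moved the pipe further from 197.7 Hz — it was already below the reference.

195.95 Hz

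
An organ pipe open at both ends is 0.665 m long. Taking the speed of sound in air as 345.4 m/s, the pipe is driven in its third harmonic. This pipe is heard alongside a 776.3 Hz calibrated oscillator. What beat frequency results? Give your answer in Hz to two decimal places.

Open pipe: f_n = n·v/(2L) = 3·345.4/(2·0.665) = 779.0977 Hz.
f_beat = |779.0977 − 776.3| = 2.80 Hz.

2.80 Hz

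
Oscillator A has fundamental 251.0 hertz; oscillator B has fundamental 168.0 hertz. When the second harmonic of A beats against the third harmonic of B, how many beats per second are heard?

Second harmonic of the first: 2·251.0 = 502.0 Hz.
Third harmonic of the second: 3·168.0 = 504.0 Hz.
f_beat = |502.0 − 504.0| = 2.0 Hz.

2.0 Hz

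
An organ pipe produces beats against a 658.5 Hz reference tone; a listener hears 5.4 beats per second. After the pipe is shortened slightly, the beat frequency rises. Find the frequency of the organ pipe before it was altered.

663.9 Hz

|f − 658.5| = 5.4, so the organ pipe was at either 653.1 Hz or 663.9 Hz.
A shorter pipe has a higher fundamental; the adjustment raises the organ pipe's frequency.
The beat rate rose, so the adjustment moved the organ pipe further from 658.5 Hz — it was already above the reference.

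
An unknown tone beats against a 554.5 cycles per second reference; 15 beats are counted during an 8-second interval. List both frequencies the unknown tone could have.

Beat frequency = 15/8 = 1.875 Hz.
|f − 554.5| = 1.875, so f = 554.5 ± 1.875.

552.625 Hz or 556.375 Hz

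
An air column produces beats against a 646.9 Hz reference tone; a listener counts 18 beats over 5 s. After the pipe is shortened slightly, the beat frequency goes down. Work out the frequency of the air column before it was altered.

643.3 Hz

Beat frequency = 18/5 = 3.6 Hz.
|f − 646.9| = 3.6, so the air column was at either 643.3 Hz or 650.5 Hz.
A shorter pipe has a higher fundamental; the adjustment raises the air column's frequency.
The beat rate fell, so the adjustment moved the air column toward 646.9 Hz — it must have started below the reference.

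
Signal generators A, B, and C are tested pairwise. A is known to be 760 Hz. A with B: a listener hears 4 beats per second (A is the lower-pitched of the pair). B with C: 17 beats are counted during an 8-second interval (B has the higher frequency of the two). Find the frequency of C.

761.875 Hz

B is above A, so f_B = 760 + 4 = 764 Hz.
B–C: Beat frequency = 17/8 = 2.125 Hz.
C is below B, so f_C = 764 − 2.125 = 761.875 Hz.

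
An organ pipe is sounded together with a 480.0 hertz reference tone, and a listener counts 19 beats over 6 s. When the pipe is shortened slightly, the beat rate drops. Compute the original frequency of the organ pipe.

476.8333 Hz

Beat frequency = 19/6 = 3.1667 Hz.
|f − 480.0| = 3.1667, so the organ pipe was at either 476.8333 Hz or 483.1667 Hz.
A shorter pipe has a higher fundamental; the adjustment raises the organ pipe's frequency.
The beat rate fell, so the adjustment moved the organ pipe toward 480.0 Hz — it must have started below the reference.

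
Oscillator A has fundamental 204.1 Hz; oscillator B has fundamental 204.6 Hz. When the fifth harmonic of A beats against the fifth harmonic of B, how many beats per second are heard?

Fifth harmonic of the first: 5·204.1 = 1020.5 Hz.
Fifth harmonic of the second: 5·204.6 = 1023.0 Hz.
f_beat = |1020.5 − 1023.0| = 2.5 Hz.

2.5 Hz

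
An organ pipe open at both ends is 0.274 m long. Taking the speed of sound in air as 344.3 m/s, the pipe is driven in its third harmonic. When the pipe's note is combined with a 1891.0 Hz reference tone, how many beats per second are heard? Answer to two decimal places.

Open pipe: f_n = n·v/(2L) = 3·344.3/(2·0.274) = 1884.8540 Hz.
f_beat = |1884.8540 − 1891.0| = 6.15 Hz.

6.15 Hz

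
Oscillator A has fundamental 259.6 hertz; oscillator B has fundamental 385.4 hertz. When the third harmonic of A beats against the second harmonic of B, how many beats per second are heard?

Third harmonic of the first: 3·259.6 = 778.8 Hz.
Second harmonic of the second: 2·385.4 = 770.8 Hz.
f_beat = |778.8 − 770.8| = 8.0 Hz.

8.0 Hz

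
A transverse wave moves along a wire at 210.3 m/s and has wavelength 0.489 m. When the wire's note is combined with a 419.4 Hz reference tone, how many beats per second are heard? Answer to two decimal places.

Source frequency f = v/λ = 210.3/0.489 = 430.0613 Hz.
f_beat = |430.0613 − 419.4| = 10.66 Hz.

10.66 Hz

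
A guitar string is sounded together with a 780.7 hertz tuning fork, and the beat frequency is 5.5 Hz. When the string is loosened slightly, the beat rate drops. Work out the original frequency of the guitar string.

786.2 Hz

|f − 780.7| = 5.5, so the guitar string was at either 775.2 Hz or 786.2 Hz.
Reducing tension lowers a string's frequency; the adjustment lowers the guitar string's frequency.
The beat rate fell, so the adjustment moved the guitar string toward 780.7 Hz — it must have started above the reference.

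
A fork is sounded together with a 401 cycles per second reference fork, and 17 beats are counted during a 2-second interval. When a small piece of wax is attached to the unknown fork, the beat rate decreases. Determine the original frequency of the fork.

409.5 Hz

Beat frequency = 17/2 = 8.5 Hz.
|f − 401| = 8.5, so the fork was at either 392.5 Hz or 409.5 Hz.
Loading a fork with wax lowers its frequency; the adjustment lowers the fork's frequency.
The beat rate fell, so the adjustment moved the fork toward 401 Hz — it must have started above the reference.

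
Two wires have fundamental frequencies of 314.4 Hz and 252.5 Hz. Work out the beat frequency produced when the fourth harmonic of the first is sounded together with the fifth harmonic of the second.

Fourth harmonic of the first: 4·314.4 = 1257.6 Hz.
Fifth harmonic of the second: 5·252.5 = 1262.5 Hz.
f_beat = |1257.6 − 1262.5| = 4.9 Hz.

4.9 Hz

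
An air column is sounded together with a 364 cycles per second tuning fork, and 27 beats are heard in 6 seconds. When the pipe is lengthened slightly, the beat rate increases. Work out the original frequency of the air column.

Beat frequency = 27/6 = 4.5 Hz.
|f − 364| = 4.5, so the air column was at either 359.5 Hz or 368.5 Hz.
A longer pipe has a lower fundamental; the adjustment lowers the air column's frequency.
The beat rate rose, so the adjustment moved the air column further from 364 Hz — it was already below the reference.

359.5 Hz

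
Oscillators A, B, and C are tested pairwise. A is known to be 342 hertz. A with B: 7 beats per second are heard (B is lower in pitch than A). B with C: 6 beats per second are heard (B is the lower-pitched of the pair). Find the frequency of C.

B is below A, so f_B = 342 − 7 = 335 Hz.
C is above B, so f_C = 335 + 6 = 341 Hz.

341 Hz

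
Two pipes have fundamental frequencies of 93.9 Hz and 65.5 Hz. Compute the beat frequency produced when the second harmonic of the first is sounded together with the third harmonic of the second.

8.7 Hz

Second harmonic of the first: 2·93.9 = 187.8 Hz.
Third harmonic of the second: 3·65.5 = 196.5 Hz.
f_beat = |187.8 − 196.5| = 8.7 Hz.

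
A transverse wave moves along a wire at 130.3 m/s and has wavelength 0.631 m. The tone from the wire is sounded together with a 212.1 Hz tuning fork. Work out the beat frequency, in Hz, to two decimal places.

Source frequency f = v/λ = 130.3/0.631 = 206.4976 Hz.
f_beat = |206.4976 − 212.1| = 5.60 Hz.

5.60 Hz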